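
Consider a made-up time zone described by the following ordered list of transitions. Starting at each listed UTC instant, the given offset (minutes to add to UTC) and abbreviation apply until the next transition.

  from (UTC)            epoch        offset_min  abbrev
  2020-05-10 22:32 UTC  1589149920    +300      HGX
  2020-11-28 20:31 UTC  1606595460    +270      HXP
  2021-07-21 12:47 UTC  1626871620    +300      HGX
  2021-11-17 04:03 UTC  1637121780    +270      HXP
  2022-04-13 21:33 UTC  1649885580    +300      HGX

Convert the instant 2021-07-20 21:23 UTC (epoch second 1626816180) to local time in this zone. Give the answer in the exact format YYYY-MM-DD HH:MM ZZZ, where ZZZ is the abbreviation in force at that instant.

2021-07-21 01:53 HXP

Query: 2021-07-20 21:23 UTC
Rule 2/5 (HXP, +04:30): 2020-11-28 20:31 UTC ≤ query < 2021-07-21 12:47 UTC
21·60 + 23 + 270 = 1553 min
1553 = 1·1440 + 113; 113 = 1·60 + 53 → 01:53, 2021-07-20 + 1 day = 2021-07-21
→ 2021-07-21 01:53 HXP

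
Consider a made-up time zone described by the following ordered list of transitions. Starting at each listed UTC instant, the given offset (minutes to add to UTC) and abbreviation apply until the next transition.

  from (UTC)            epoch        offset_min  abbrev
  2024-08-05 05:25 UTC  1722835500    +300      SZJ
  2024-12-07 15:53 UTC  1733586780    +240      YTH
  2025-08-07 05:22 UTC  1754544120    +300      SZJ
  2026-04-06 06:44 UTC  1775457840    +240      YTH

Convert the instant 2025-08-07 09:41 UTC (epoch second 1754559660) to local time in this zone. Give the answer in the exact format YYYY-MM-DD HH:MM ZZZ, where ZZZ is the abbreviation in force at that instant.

Query: 2025-08-07 09:41 UTC
Rule 3/4 (SZJ, +05:00): 2025-08-07 05:22 UTC ≤ query < 2026-04-06 06:44 UTC
9·60 + 41 + 300 = 881 min
881 = 0·1440 + 881; 881 = 14·60 + 41 → 14:41, same day
→ 2025-08-07 14:41 SZJ

2025-08-07 14:41 SZJ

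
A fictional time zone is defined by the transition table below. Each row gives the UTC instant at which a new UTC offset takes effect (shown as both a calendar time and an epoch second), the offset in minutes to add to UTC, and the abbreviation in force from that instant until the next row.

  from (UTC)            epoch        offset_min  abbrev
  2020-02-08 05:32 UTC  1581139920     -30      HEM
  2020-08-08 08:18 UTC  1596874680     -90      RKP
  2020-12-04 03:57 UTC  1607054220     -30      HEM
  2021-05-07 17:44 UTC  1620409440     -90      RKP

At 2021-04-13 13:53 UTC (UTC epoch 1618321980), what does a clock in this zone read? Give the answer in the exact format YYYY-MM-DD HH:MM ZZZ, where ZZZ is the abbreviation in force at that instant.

Query: 2021-04-13 13:53 UTC
Rule 3/4 (HEM, -00:30): 2020-12-04 03:57 UTC ≤ query < 2021-05-07 17:44 UTC
13·60 + 53 - 30 = 803 min
803 = 0·1440 + 803; 803 = 13·60 + 23 → 13:23, same day
→ 2021-04-13 13:23 HEM

2021-04-13 13:23 HEM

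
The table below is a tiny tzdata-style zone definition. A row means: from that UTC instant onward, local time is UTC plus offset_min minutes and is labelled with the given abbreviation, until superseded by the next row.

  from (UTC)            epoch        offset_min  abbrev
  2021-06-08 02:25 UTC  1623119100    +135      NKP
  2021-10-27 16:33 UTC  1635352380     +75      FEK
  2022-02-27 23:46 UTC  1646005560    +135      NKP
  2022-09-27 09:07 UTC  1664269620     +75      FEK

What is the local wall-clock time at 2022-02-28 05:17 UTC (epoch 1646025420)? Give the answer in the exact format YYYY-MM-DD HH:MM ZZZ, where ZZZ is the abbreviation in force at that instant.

Query: 2022-02-28 05:17 UTC
Rule 3/4 (NKP, +02:15): 2022-02-27 23:46 UTC ≤ query < 2022-09-27 09:07 UTC
5·60 + 17 + 135 = 452 min
452 = 0·1440 + 452; 452 = 7·60 + 32 → 07:32, same day
→ 2022-02-28 07:32 NKP

2022-02-28 07:32 NKP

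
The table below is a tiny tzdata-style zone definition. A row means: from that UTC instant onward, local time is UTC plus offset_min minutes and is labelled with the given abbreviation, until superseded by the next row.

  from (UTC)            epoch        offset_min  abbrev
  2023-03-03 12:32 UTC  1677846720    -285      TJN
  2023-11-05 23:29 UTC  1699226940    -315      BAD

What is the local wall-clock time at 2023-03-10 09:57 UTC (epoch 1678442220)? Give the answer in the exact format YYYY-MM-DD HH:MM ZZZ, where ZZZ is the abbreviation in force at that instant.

Query: 2023-03-10 09:57 UTC
Rule 1/2 (TJN, -04:45): 2023-03-03 12:32 UTC ≤ query < 2023-11-05 23:29 UTC
9·60 + 57 - 285 = 312 min
312 = 0·1440 + 312; 312 = 5·60 + 12 → 05:12, same day
→ 2023-03-10 05:12 TJN

2023-03-10 05:12 TJN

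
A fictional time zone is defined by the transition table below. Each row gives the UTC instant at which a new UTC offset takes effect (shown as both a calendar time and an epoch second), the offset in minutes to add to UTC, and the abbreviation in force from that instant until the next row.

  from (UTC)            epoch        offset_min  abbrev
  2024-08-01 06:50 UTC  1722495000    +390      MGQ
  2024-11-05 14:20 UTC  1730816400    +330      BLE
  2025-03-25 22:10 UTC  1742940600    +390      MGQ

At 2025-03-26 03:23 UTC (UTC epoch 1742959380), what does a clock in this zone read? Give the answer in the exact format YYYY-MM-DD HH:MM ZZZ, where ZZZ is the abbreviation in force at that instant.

Query: 2025-03-26 03:23 UTC
Rule 3/3 (MGQ, +06:30): 2025-03-25 22:10 UTC ≤ query < +∞
3·60 + 23 + 390 = 593 min
593 = 0·1440 + 593; 593 = 9·60 + 53 → 09:53, same day
→ 2025-03-26 09:53 MGQ

2025-03-26 09:53 MGQ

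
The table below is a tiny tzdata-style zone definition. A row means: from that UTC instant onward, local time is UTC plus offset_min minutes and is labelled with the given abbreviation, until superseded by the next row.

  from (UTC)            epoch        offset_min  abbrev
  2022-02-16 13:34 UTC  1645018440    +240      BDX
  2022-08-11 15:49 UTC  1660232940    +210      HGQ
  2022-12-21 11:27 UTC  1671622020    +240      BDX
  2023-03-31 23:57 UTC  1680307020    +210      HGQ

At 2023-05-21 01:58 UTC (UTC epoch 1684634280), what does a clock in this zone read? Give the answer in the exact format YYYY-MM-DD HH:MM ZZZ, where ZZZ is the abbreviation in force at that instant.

Query: 2023-05-21 01:58 UTC
Rule 4/4 (HGQ, +03:30): 2023-03-31 23:57 UTC ≤ query < +∞
1·60 + 58 + 210 = 328 min
328 = 0·1440 + 328; 328 = 5·60 + 28 → 05:28, same day
→ 2023-05-21 05:28 HGQ

2023-05-21 05:28 HGQ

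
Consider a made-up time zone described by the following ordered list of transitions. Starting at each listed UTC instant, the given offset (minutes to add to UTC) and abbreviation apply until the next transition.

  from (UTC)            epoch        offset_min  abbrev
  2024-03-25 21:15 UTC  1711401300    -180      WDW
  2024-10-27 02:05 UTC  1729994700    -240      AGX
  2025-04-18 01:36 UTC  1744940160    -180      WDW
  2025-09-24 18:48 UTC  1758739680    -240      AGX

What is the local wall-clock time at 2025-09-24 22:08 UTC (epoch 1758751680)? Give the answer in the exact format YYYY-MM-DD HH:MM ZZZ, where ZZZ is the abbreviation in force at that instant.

Query: 2025-09-24 22:08 UTC
Rule 4/4 (AGX, -04:00): 2025-09-24 18:48 UTC ≤ query < +∞
22·60 + 8 - 240 = 1088 min
1088 = 0·1440 + 1088; 1088 = 18·60 + 8 → 18:08, same day
→ 2025-09-24 18:08 AGX

2025-09-24 18:08 AGX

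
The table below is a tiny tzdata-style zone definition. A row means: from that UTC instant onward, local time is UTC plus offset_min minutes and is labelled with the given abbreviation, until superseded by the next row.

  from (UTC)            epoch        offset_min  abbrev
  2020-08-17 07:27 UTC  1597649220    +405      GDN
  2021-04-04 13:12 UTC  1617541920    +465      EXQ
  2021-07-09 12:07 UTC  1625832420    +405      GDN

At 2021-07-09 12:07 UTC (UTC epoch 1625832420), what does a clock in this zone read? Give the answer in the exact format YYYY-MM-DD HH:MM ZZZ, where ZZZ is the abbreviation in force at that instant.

Query: 2021-07-09 12:07 UTC
Rule 3/3 (GDN, +06:45): 2021-07-09 12:07 UTC ≤ query < +∞
12·60 + 7 + 405 = 1132 min
1132 = 0·1440 + 1132; 1132 = 18·60 + 52 → 18:52, same day
→ 2021-07-09 18:52 GDN

2021-07-09 18:52 GDN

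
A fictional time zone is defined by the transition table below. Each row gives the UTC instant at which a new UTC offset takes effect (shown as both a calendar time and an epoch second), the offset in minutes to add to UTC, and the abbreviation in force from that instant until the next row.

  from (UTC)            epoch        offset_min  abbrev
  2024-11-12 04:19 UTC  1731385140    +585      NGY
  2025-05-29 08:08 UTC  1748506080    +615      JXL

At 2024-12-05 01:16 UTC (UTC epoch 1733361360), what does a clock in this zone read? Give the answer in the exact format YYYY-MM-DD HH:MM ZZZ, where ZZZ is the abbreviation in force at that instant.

2024-12-05 11:01 NGY

Query: 2024-12-05 01:16 UTC
Rule 1/2 (NGY, +09:45): 2024-11-12 04:19 UTC ≤ query < 2025-05-29 08:08 UTC
1·60 + 16 + 585 = 661 min
661 = 0·1440 + 661; 661 = 11·60 + 1 → 11:01, same day
→ 2024-12-05 11:01 NGY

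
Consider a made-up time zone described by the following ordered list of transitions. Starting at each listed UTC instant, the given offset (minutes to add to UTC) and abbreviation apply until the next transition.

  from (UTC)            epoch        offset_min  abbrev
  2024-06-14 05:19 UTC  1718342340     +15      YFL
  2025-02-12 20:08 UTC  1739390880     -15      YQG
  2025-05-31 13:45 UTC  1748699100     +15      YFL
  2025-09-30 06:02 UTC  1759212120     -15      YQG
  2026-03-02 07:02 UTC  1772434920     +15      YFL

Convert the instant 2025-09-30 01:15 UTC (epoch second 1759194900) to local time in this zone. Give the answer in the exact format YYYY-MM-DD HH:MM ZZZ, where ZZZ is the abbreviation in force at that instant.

Query: 2025-09-30 01:15 UTC
Rule 3/5 (YFL, +00:15): 2025-05-31 13:45 UTC ≤ query < 2025-09-30 06:02 UTC
1·60 + 15 + 15 = 90 min
90 = 0·1440 + 90; 90 = 1·60 + 30 → 01:30, same day
→ 2025-09-30 01:30 YFL

2025-09-30 01:30 YFL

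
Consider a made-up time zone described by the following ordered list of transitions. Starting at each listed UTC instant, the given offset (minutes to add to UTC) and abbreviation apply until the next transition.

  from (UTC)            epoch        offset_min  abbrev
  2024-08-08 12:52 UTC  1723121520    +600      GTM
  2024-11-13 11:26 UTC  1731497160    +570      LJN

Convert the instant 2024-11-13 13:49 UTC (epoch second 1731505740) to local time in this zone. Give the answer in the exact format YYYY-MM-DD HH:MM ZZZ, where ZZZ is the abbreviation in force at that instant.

Query: 2024-11-13 13:49 UTC
Rule 2/2 (LJN, +09:30): 2024-11-13 11:26 UTC ≤ query < +∞
13·60 + 49 + 570 = 1399 min
1399 = 0·1440 + 1399; 1399 = 23·60 + 19 → 23:19, same day
→ 2024-11-13 23:19 LJN

2024-11-13 23:19 LJN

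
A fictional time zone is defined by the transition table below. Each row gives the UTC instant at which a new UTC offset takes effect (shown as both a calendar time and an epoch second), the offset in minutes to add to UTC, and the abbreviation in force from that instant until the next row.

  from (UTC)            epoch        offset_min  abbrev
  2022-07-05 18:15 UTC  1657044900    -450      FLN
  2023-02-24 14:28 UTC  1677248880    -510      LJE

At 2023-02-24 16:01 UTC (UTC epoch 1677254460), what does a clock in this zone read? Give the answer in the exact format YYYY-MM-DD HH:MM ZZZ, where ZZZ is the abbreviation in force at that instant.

2023-02-24 07:31 LJE

Query: 2023-02-24 16:01 UTC
Rule 2/2 (LJE, -08:30): 2023-02-24 14:28 UTC ≤ query < +∞
16·60 + 1 - 510 = 451 min
451 = 0·1440 + 451; 451 = 7·60 + 31 → 07:31, same day
→ 2023-02-24 07:31 LJE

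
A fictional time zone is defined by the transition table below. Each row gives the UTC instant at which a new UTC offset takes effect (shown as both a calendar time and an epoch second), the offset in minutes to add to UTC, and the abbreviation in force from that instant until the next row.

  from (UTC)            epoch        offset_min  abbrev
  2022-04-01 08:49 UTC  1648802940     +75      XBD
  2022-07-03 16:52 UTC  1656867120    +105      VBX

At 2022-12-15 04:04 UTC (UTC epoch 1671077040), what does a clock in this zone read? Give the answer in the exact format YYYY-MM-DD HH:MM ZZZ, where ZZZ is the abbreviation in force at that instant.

2022-12-15 05:49 VBX

Query: 2022-12-15 04:04 UTC
Rule 2/2 (VBX, +01:45): 2022-07-03 16:52 UTC ≤ query < +∞
4·60 + 4 + 105 = 349 min
349 = 0·1440 + 349; 349 = 5·60 + 49 → 05:49, same day
→ 2022-12-15 05:49 VBX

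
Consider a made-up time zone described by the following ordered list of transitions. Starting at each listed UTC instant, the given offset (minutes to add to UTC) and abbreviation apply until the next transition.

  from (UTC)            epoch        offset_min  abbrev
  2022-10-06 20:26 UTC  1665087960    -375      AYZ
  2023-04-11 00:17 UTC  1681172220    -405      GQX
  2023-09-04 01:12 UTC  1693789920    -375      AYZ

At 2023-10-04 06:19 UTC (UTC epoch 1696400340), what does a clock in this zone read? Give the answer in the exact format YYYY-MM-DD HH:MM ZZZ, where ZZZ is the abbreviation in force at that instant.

Query: 2023-10-04 06:19 UTC
Rule 3/3 (AYZ, -06:15): 2023-09-04 01:12 UTC ≤ query < +∞
6·60 + 19 - 375 = 4 min
4 = 0·1440 + 4; 4 = 0·60 + 4 → 00:04, same day
→ 2023-10-04 00:04 AYZ

2023-10-04 00:04 AYZ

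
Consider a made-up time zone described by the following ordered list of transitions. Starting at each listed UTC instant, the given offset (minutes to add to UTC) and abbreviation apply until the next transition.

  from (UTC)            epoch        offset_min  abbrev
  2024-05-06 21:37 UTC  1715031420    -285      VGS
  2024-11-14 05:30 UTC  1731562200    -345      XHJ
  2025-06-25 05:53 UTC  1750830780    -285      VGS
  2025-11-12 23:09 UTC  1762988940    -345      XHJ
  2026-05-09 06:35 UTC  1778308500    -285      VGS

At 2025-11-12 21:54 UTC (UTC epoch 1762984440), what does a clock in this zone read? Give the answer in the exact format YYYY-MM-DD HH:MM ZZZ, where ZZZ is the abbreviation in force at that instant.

Query: 2025-11-12 21:54 UTC
Rule 3/5 (VGS, -04:45): 2025-06-25 05:53 UTC ≤ query < 2025-11-12 23:09 UTC
21·60 + 54 - 285 = 1029 min
1029 = 0·1440 + 1029; 1029 = 17·60 + 9 → 17:09, same day
→ 2025-11-12 17:09 VGS

2025-11-12 17:09 VGS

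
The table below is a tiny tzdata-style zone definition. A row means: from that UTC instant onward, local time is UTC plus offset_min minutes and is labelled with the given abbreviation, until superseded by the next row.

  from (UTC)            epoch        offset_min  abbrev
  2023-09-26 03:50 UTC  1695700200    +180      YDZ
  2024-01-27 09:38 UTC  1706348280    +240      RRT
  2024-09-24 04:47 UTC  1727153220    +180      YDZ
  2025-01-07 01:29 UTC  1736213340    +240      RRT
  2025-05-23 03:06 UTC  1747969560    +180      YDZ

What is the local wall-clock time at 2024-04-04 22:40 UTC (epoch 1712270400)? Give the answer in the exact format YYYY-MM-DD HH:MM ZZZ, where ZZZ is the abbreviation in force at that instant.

2024-04-05 02:40 RRT

Query: 2024-04-04 22:40 UTC
Rule 2/5 (RRT, +04:00): 2024-01-27 09:38 UTC ≤ query < 2024-09-24 04:47 UTC
22·60 + 40 + 240 = 1600 min
1600 = 1·1440 + 160; 160 = 2·60 + 40 → 02:40, 2024-04-04 + 1 day = 2024-04-05
→ 2024-04-05 02:40 RRT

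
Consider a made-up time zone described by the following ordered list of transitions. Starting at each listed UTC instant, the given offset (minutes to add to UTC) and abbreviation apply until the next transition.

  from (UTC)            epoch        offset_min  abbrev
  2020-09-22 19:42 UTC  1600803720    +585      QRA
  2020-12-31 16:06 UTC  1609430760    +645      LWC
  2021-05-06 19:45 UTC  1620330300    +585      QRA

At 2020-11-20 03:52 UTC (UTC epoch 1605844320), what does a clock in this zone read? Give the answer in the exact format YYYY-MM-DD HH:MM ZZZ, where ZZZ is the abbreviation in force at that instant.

Query: 2020-11-20 03:52 UTC
Rule 1/3 (QRA, +09:45): 2020-09-22 19:42 UTC ≤ query < 2020-12-31 16:06 UTC
3·60 + 52 + 585 = 817 min
817 = 0·1440 + 817; 817 = 13·60 + 37 → 13:37, same day
→ 2020-11-20 13:37 QRA

2020-11-20 13:37 QRA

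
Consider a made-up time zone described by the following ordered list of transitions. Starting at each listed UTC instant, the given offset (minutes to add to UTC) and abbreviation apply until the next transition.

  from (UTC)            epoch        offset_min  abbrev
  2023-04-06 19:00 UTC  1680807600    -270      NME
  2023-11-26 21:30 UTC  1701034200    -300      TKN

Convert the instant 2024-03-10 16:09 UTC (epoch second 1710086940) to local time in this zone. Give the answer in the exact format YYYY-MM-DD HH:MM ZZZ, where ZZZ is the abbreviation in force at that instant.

2024-03-10 11:09 TKN

Query: 2024-03-10 16:09 UTC
Rule 2/2 (TKN, -05:00): 2023-11-26 21:30 UTC ≤ query < +∞
16·60 + 9 - 300 = 669 min
669 = 0·1440 + 669; 669 = 11·60 + 9 → 11:09, same day
→ 2024-03-10 11:09 TKN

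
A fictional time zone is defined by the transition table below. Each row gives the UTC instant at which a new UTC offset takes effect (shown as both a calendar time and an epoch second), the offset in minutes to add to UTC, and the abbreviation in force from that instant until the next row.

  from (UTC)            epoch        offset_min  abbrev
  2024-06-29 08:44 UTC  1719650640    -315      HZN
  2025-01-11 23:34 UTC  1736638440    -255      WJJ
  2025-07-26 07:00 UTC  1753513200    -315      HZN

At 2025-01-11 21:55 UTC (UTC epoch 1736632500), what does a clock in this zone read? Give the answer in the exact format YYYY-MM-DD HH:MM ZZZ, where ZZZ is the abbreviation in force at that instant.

Query: 2025-01-11 21:55 UTC
Rule 1/3 (HZN, -05:15): 2024-06-29 08:44 UTC ≤ query < 2025-01-11 23:34 UTC
21·60 + 55 - 315 = 1000 min
1000 = 0·1440 + 1000; 1000 = 16·60 + 40 → 16:40, same day
→ 2025-01-11 16:40 HZN

2025-01-11 16:40 HZN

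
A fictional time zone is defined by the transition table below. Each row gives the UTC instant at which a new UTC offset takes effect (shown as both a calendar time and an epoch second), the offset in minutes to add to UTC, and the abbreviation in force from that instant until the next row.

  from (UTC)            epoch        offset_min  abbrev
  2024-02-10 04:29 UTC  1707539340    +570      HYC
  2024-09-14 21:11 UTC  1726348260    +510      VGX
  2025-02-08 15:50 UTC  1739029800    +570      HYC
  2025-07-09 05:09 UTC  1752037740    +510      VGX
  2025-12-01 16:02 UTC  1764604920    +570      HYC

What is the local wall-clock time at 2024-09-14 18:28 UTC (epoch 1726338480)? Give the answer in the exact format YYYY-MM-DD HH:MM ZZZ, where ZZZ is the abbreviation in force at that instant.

Query: 2024-09-14 18:28 UTC
Rule 1/5 (HYC, +09:30): 2024-02-10 04:29 UTC ≤ query < 2024-09-14 21:11 UTC
18·60 + 28 + 570 = 1678 min
1678 = 1·1440 + 238; 238 = 3·60 + 58 → 03:58, 2024-09-14 + 1 day = 2024-09-15
→ 2024-09-15 03:58 HYC

2024-09-15 03:58 HYC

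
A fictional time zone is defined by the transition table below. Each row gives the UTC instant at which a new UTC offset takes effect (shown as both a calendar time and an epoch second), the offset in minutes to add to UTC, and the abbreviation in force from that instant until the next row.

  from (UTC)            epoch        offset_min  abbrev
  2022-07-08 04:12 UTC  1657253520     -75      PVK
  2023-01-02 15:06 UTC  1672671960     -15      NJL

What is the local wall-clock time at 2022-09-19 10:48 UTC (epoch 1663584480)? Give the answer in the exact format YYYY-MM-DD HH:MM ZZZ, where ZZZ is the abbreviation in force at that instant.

2022-09-19 09:33 PVK

Query: 2022-09-19 10:48 UTC
Rule 1/2 (PVK, -01:15): 2022-07-08 04:12 UTC ≤ query < 2023-01-02 15:06 UTC
10·60 + 48 - 75 = 573 min
573 = 0·1440 + 573; 573 = 9·60 + 33 → 09:33, same day
→ 2022-09-19 09:33 PVK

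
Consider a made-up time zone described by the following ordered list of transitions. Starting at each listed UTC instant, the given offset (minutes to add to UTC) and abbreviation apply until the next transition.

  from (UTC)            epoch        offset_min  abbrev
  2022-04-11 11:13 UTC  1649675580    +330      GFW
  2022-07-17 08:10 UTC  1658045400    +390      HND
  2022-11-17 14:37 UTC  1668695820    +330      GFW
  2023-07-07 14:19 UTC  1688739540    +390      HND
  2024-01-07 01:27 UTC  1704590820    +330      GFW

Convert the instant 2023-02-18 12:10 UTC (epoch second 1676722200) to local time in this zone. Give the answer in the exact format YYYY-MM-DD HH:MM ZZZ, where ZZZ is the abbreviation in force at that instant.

Query: 2023-02-18 12:10 UTC
Rule 3/5 (GFW, +05:30): 2022-11-17 14:37 UTC ≤ query < 2023-07-07 14:19 UTC
12·60 + 10 + 330 = 1060 min
1060 = 0·1440 + 1060; 1060 = 17·60 + 40 → 17:40, same day
→ 2023-02-18 17:40 GFW

2023-02-18 17:40 GFW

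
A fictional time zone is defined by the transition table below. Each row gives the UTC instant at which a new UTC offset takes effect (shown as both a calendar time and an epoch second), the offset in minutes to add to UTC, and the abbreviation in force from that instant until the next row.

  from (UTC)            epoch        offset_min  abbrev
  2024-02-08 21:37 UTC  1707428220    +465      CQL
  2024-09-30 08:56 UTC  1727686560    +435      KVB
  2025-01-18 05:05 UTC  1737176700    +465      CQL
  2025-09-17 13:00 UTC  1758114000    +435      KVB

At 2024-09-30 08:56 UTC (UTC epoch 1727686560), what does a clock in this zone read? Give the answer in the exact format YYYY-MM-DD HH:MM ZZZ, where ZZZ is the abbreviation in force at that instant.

2024-09-30 16:11 KVB

Query: 2024-09-30 08:56 UTC
Rule 2/4 (KVB, +07:15): 2024-09-30 08:56 UTC ≤ query < 2025-01-18 05:05 UTC
8·60 + 56 + 435 = 971 min
971 = 0·1440 + 971; 971 = 16·60 + 11 → 16:11, same day
→ 2024-09-30 16:11 KVB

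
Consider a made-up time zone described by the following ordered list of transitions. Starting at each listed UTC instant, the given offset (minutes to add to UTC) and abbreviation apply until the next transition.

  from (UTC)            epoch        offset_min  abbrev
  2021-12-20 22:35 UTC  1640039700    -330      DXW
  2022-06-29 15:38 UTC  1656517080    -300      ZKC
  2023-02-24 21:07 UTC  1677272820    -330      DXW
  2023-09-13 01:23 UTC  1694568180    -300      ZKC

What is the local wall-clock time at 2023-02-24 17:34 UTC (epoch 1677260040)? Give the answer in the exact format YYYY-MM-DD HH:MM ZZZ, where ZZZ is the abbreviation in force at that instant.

Query: 2023-02-24 17:34 UTC
Rule 2/4 (ZKC, -05:00): 2022-06-29 15:38 UTC ≤ query < 2023-02-24 21:07 UTC
17·60 + 34 - 300 = 754 min
754 = 0·1440 + 754; 754 = 12·60 + 34 → 12:34, same day
→ 2023-02-24 12:34 ZKC

2023-02-24 12:34 ZKC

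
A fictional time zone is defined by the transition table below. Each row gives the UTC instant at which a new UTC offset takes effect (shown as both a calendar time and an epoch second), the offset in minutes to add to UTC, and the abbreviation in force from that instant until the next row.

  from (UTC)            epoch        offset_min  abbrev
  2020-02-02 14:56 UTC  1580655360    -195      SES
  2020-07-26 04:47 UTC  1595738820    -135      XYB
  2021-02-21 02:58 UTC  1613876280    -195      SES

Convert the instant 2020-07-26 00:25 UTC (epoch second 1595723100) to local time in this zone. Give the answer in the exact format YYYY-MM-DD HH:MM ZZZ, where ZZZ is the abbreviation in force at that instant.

Query: 2020-07-26 00:25 UTC
Rule 1/3 (SES, -03:15): 2020-02-02 14:56 UTC ≤ query < 2020-07-26 04:47 UTC
0·60 + 25 - 195 = -170 min
-170 = -1·1440 + 1270; 1270 = 21·60 + 10 → 21:10, 2020-07-26 - 1 day = 2020-07-25
→ 2020-07-25 21:10 SES

2020-07-25 21:10 SES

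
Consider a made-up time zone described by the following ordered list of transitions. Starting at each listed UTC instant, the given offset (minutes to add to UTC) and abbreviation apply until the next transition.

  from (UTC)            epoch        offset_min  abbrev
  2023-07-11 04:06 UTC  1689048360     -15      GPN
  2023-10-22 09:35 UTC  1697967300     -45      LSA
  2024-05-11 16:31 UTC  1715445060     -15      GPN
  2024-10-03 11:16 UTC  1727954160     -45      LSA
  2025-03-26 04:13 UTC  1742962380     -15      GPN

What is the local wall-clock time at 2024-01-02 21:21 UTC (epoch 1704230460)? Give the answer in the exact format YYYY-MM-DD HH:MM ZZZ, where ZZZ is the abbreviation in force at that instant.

Query: 2024-01-02 21:21 UTC
Rule 2/5 (LSA, -00:45): 2023-10-22 09:35 UTC ≤ query < 2024-05-11 16:31 UTC
21·60 + 21 - 45 = 1236 min
1236 = 0·1440 + 1236; 1236 = 20·60 + 36 → 20:36, same day
→ 2024-01-02 20:36 LSA

2024-01-02 20:36 LSA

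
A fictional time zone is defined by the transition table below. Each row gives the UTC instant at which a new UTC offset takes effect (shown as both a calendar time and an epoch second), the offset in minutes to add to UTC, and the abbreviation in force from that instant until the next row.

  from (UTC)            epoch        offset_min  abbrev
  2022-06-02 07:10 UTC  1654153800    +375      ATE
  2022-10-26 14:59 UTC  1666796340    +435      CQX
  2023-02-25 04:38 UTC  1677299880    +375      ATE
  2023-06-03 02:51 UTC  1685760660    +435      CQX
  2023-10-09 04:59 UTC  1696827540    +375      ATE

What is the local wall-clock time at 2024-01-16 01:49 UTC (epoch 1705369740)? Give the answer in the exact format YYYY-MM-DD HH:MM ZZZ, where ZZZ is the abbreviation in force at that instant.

2024-01-16 08:04 ATE

Query: 2024-01-16 01:49 UTC
Rule 5/5 (ATE, +06:15): 2023-10-09 04:59 UTC ≤ query < +∞
1·60 + 49 + 375 = 484 min
484 = 0·1440 + 484; 484 = 8·60 + 4 → 08:04, same day
→ 2024-01-16 08:04 ATE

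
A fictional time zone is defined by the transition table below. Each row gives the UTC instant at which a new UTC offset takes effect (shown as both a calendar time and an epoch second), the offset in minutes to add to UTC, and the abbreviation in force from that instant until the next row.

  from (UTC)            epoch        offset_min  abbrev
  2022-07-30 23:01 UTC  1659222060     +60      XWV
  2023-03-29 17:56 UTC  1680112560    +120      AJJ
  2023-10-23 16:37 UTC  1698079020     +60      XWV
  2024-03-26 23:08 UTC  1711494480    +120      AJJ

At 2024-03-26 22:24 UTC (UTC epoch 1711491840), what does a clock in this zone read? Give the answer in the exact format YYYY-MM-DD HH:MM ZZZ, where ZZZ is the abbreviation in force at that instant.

Query: 2024-03-26 22:24 UTC
Rule 3/4 (XWV, +01:00): 2023-10-23 16:37 UTC ≤ query < 2024-03-26 23:08 UTC
22·60 + 24 + 60 = 1404 min
1404 = 0·1440 + 1404; 1404 = 23·60 + 24 → 23:24, same day
→ 2024-03-26 23:24 XWV

2024-03-26 23:24 XWV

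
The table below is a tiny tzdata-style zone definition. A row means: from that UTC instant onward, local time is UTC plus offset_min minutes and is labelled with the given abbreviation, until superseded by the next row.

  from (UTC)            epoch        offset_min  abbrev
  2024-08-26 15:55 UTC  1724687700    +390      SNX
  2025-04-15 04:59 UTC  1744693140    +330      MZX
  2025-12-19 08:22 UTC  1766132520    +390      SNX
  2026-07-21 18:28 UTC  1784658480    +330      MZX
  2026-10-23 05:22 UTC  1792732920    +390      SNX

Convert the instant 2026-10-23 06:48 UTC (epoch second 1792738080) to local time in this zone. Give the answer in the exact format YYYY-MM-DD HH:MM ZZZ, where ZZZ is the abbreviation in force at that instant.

2026-10-23 13:18 SNX

Query: 2026-10-23 06:48 UTC
Rule 5/5 (SNX, +06:30): 2026-10-23 05:22 UTC ≤ query < +∞
6·60 + 48 + 390 = 798 min
798 = 0·1440 + 798; 798 = 13·60 + 18 → 13:18, same day
→ 2026-10-23 13:18 SNX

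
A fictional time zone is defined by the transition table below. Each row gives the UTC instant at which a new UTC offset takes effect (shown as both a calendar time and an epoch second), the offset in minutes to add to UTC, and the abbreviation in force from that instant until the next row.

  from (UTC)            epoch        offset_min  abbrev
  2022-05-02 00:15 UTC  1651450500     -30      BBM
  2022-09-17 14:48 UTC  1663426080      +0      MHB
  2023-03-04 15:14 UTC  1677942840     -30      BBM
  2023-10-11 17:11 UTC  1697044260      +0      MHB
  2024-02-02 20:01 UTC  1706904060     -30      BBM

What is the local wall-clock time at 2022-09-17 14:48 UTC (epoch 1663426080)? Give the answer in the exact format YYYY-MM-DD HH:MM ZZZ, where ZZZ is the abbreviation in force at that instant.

Query: 2022-09-17 14:48 UTC
Rule 2/5 (MHB, +00:00): 2022-09-17 14:48 UTC ≤ query < 2023-03-04 15:14 UTC
14·60 + 48 + 0 = 888 min
888 = 0·1440 + 888; 888 = 14·60 + 48 → 14:48, same day
→ 2022-09-17 14:48 MHB

2022-09-17 14:48 MHB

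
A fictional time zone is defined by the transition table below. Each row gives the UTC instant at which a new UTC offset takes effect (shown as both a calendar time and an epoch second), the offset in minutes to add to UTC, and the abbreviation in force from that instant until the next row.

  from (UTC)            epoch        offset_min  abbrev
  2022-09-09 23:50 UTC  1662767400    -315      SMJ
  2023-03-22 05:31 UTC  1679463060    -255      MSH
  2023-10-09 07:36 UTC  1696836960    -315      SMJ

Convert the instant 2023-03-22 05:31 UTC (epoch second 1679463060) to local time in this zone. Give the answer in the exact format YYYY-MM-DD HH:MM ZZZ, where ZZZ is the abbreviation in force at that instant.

Query: 2023-03-22 05:31 UTC
Rule 2/3 (MSH, -04:15): 2023-03-22 05:31 UTC ≤ query < 2023-10-09 07:36 UTC
5·60 + 31 - 255 = 76 min
76 = 0·1440 + 76; 76 = 1·60 + 16 → 01:16, same day
→ 2023-03-22 01:16 MSH

2023-03-22 01:16 MSH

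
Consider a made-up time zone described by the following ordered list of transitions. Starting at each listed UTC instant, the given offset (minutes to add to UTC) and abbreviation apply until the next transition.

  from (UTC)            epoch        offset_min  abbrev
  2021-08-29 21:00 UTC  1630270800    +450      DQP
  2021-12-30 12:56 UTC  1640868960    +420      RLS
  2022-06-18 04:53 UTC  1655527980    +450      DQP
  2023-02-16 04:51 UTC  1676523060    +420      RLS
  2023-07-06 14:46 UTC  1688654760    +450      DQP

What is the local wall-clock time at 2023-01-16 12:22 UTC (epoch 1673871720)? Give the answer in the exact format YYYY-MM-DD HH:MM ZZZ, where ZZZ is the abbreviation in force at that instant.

Query: 2023-01-16 12:22 UTC
Rule 3/5 (DQP, +07:30): 2022-06-18 04:53 UTC ≤ query < 2023-02-16 04:51 UTC
12·60 + 22 + 450 = 1192 min
1192 = 0·1440 + 1192; 1192 = 19·60 + 52 → 19:52, same day
→ 2023-01-16 19:52 DQP

2023-01-16 19:52 DQP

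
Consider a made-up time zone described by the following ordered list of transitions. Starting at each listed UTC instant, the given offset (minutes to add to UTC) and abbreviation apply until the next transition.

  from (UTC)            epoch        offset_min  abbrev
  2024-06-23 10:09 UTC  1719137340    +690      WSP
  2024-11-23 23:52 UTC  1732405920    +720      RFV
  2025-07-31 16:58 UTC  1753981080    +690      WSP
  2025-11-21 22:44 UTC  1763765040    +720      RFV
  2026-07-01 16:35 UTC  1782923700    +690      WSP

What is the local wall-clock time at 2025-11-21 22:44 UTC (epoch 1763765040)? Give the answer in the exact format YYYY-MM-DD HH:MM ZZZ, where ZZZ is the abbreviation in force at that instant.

Query: 2025-11-21 22:44 UTC
Rule 4/5 (RFV, +12:00): 2025-11-21 22:44 UTC ≤ query < 2026-07-01 16:35 UTC
22·60 + 44 + 720 = 2084 min
2084 = 1·1440 + 644; 644 = 10·60 + 44 → 10:44, 2025-11-21 + 1 day = 2025-11-22
→ 2025-11-22 10:44 RFV

2025-11-22 10:44 RFV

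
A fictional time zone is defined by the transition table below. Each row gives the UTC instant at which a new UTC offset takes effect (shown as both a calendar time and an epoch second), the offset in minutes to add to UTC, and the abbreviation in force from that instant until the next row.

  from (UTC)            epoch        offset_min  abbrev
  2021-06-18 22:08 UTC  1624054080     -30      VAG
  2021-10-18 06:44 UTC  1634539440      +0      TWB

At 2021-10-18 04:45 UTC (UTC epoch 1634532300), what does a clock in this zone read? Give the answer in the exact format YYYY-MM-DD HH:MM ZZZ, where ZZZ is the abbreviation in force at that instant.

2021-10-18 04:15 VAG

Query: 2021-10-18 04:45 UTC
Rule 1/2 (VAG, -00:30): 2021-06-18 22:08 UTC ≤ query < 2021-10-18 06:44 UTC
4·60 + 45 - 30 = 255 min
255 = 0·1440 + 255; 255 = 4·60 + 15 → 04:15, same day
→ 2021-10-18 04:15 VAG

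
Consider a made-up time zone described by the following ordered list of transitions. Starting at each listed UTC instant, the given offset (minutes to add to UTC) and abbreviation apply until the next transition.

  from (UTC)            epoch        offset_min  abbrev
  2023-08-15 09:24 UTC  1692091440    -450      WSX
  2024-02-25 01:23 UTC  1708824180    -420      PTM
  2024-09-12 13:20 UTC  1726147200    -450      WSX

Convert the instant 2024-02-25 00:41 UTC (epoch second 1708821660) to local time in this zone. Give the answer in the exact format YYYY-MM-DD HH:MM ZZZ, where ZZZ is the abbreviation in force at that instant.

2024-02-24 17:11 WSX

Query: 2024-02-25 00:41 UTC
Rule 1/3 (WSX, -07:30): 2023-08-15 09:24 UTC ≤ query < 2024-02-25 01:23 UTC
0·60 + 41 - 450 = -409 min
-409 = -1·1440 + 1031; 1031 = 17·60 + 11 → 17:11, 2024-02-25 - 1 day = 2024-02-24
→ 2024-02-24 17:11 WSX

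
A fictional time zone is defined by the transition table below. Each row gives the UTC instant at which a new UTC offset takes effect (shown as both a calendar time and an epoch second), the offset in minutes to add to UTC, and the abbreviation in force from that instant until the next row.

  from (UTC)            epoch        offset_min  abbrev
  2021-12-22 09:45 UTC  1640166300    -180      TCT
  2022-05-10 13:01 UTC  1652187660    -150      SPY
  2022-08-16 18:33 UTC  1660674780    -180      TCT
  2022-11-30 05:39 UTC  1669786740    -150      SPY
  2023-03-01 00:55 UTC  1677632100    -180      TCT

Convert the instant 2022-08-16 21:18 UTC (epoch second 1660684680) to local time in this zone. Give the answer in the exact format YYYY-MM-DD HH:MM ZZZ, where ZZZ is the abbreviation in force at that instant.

2022-08-16 18:18 TCT

Query: 2022-08-16 21:18 UTC
Rule 3/5 (TCT, -03:00): 2022-08-16 18:33 UTC ≤ query < 2022-11-30 05:39 UTC
21·60 + 18 - 180 = 1098 min
1098 = 0·1440 + 1098; 1098 = 18·60 + 18 → 18:18, same day
→ 2022-08-16 18:18 TCT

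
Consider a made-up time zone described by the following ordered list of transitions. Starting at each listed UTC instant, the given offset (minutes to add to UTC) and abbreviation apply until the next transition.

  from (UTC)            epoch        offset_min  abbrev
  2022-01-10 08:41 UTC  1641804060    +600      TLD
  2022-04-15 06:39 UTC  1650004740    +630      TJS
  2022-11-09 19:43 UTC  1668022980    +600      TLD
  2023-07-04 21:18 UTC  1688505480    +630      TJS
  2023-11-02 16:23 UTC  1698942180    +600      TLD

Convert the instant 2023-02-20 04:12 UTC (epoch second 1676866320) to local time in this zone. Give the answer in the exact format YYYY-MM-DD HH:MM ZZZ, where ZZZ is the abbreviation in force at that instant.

2023-02-20 14:12 TLD

Query: 2023-02-20 04:12 UTC
Rule 3/5 (TLD, +10:00): 2022-11-09 19:43 UTC ≤ query < 2023-07-04 21:18 UTC
4·60 + 12 + 600 = 852 min
852 = 0·1440 + 852; 852 = 14·60 + 12 → 14:12, same day
→ 2023-02-20 14:12 TLD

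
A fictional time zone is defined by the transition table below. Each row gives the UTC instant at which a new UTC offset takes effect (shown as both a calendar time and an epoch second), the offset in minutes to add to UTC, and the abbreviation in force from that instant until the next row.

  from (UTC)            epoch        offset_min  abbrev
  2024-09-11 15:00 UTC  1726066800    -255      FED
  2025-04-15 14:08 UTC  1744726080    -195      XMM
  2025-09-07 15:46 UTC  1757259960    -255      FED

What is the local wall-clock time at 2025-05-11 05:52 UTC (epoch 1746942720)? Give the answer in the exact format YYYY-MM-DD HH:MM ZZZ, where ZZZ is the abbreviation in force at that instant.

Query: 2025-05-11 05:52 UTC
Rule 2/3 (XMM, -03:15): 2025-04-15 14:08 UTC ≤ query < 2025-09-07 15:46 UTC
5·60 + 52 - 195 = 157 min
157 = 0·1440 + 157; 157 = 2·60 + 37 → 02:37, same day
→ 2025-05-11 02:37 XMM

2025-05-11 02:37 XMM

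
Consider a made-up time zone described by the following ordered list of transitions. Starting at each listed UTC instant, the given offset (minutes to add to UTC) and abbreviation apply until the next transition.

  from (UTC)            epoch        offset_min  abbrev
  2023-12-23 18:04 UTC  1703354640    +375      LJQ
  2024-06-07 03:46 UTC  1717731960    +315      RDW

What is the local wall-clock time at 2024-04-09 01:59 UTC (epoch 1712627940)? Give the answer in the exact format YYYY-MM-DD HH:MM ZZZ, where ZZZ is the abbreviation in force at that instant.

Query: 2024-04-09 01:59 UTC
Rule 1/2 (LJQ, +06:15): 2023-12-23 18:04 UTC ≤ query < 2024-06-07 03:46 UTC
1·60 + 59 + 375 = 494 min
494 = 0·1440 + 494; 494 = 8·60 + 14 → 08:14, same day
→ 2024-04-09 08:14 LJQ

2024-04-09 08:14 LJQ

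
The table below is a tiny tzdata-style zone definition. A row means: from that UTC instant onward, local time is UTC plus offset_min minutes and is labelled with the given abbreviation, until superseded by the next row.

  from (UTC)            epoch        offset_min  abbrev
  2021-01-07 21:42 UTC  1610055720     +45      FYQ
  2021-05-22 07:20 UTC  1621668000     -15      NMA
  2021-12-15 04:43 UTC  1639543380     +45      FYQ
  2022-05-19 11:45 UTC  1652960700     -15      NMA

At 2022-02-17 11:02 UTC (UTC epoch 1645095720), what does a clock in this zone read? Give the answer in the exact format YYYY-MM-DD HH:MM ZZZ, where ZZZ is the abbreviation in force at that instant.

Query: 2022-02-17 11:02 UTC
Rule 3/4 (FYQ, +00:45): 2021-12-15 04:43 UTC ≤ query < 2022-05-19 11:45 UTC
11·60 + 2 + 45 = 707 min
707 = 0·1440 + 707; 707 = 11·60 + 47 → 11:47, same day
→ 2022-02-17 11:47 FYQ

2022-02-17 11:47 FYQ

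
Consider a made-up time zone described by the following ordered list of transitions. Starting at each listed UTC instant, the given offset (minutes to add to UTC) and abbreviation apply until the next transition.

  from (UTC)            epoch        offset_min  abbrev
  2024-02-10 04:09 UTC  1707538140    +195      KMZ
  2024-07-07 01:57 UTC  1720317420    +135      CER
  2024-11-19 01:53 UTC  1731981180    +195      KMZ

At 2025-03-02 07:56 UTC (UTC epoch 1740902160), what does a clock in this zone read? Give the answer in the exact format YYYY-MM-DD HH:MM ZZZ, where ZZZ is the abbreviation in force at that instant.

2025-03-02 11:11 KMZ

Query: 2025-03-02 07:56 UTC
Rule 3/3 (KMZ, +03:15): 2024-11-19 01:53 UTC ≤ query < +∞
7·60 + 56 + 195 = 671 min
671 = 0·1440 + 671; 671 = 11·60 + 11 → 11:11, same day
→ 2025-03-02 11:11 KMZ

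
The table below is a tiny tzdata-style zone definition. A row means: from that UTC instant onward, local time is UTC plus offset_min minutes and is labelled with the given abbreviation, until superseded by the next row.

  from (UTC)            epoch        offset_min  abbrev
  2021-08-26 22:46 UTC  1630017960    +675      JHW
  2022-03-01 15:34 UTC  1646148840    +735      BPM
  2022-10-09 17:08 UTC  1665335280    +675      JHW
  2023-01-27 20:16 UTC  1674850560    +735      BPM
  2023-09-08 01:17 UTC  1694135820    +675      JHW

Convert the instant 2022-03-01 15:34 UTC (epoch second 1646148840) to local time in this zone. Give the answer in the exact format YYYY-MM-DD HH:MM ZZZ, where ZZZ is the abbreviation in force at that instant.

2022-03-02 03:49 BPM

Query: 2022-03-01 15:34 UTC
Rule 2/5 (BPM, +12:15): 2022-03-01 15:34 UTC ≤ query < 2022-10-09 17:08 UTC
15·60 + 34 + 735 = 1669 min
1669 = 1·1440 + 229; 229 = 3·60 + 49 → 03:49, 2022-03-01 + 1 day = 2022-03-02
→ 2022-03-02 03:49 BPM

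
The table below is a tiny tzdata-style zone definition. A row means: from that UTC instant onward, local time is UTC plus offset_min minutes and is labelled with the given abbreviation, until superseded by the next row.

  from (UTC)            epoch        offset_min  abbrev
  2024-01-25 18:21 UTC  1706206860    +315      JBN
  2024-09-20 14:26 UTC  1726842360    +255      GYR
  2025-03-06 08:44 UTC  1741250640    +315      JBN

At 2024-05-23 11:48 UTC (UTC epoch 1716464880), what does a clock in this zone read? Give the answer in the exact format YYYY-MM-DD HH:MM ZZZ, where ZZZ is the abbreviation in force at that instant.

2024-05-23 17:03 JBN

Query: 2024-05-23 11:48 UTC
Rule 1/3 (JBN, +05:15): 2024-01-25 18:21 UTC ≤ query < 2024-09-20 14:26 UTC
11·60 + 48 + 315 = 1023 min
1023 = 0·1440 + 1023; 1023 = 17·60 + 3 → 17:03, same day
→ 2024-05-23 17:03 JBN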